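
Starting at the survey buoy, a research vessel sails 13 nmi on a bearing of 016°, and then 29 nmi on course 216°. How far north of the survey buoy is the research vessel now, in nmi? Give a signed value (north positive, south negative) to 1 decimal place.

-11.0 nmi

Leg 1 (016°, 13 nmi): east 13 sin 16° = 3.58, north 13 cos 16° = 12.50
Leg 2 (216°, 29 nmi): east 29 sin 216° = -17.05, north 29 cos 216° = -23.46
Net north component: -10.97 nmi.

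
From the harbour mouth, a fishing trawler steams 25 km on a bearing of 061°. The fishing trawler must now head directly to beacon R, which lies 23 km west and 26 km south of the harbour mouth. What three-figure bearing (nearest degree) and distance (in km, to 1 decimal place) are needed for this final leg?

230°, 58.9 km

Leg 1 (061°, 25 km): east 25 sin 61° = 21.87, north 25 cos 61° = 12.12
Current position: (21.87, 12.12). Target: (-23, -26). Remaining: Δeast = -44.87, Δnorth = -38.12.
Bearing = atan2(-44.87, -38.12) mod 360° = 229.65°; distance = √((-44.87)² + (-38.12)²) = 58.873 km.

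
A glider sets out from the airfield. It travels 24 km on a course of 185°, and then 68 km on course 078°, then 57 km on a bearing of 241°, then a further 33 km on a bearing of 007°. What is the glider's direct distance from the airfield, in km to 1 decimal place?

19.2 km

Leg 1 (185°, 24 km): east 24 sin 185° = -2.09, north 24 cos 185° = -23.91
Leg 2 (078°, 68 km): east 68 sin 78° = 66.51, north 68 cos 78° = 14.14
Leg 3 (241°, 57 km): east 57 sin 241° = -49.85, north 57 cos 241° = -27.63
Leg 4 (007°, 33 km): east 33 sin 7° = 4.02, north 33 cos 7° = 32.75
Net: 18.59 east, -4.65 north. Distance = √((18.59)² + (-4.65)²) = 19.164 km.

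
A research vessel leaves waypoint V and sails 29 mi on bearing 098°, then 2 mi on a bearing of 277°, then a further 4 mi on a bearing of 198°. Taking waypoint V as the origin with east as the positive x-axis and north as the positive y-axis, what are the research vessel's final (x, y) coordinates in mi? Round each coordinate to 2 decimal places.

(25.50, -7.60)

Leg 1 (098°, 29 mi): east 29 sin 98° = 28.72, north 29 cos 98° = -4.04
Leg 2 (277°, 2 mi): east 2 sin 277° = -1.99, north 2 cos 277° = 0.24
Leg 3 (198°, 4 mi): east 4 sin 198° = -1.24, north 4 cos 198° = -3.80
Summing: 25.50 mi east, -7.60 mi north → (25.50, -7.60).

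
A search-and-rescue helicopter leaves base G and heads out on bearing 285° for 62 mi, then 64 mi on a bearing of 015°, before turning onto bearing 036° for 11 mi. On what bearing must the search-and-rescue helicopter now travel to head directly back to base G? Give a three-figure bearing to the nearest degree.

Leg 1 (285°, 62 mi): east 62 sin 285° = -59.89, north 62 cos 285° = 16.05
Leg 2 (015°, 64 mi): east 64 sin 15° = 16.56, north 64 cos 15° = 61.82
Leg 3 (036°, 11 mi): east 11 sin 36° = 6.47, north 11 cos 36° = 8.90
Net displacement: -36.86 east, 86.77 north. Direction back to start is (36.86, -86.77): bearing = atan2(36.86, -86.77) mod 360° = 156.98° ≈ 157°.

157°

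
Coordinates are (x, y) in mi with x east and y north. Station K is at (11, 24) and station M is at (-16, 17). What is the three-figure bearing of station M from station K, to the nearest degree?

Δeast = -16 − 11 = -27.00; Δnorth = 17 − 24 = -7.00.
Bearing = atan2(Δeast, Δnorth) mod 360° = 255.47° ≈ 255°.

255°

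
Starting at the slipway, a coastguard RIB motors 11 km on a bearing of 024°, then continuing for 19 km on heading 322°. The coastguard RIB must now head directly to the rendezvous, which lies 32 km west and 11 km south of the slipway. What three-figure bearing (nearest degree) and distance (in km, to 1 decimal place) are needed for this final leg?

215°, 43.7 km

Leg 1 (024°, 11 km): east 11 sin 24° = 4.47, north 11 cos 24° = 10.05
Leg 2 (322°, 19 km): east 19 sin 322° = -11.70, north 19 cos 322° = 14.97
Current position: (-7.22, 25.02). Target: (-32, -11). Remaining: Δeast = -24.78, Δnorth = -36.02.
Bearing = atan2(-24.78, -36.02) mod 360° = 214.52°; distance = √((-24.78)² + (-36.02)²) = 43.720 km.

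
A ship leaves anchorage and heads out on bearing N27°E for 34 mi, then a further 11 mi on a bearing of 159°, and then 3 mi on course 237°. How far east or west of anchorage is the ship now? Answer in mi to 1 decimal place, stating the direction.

16.9 mi east

Leg 1 (N27°E, 34 mi): east 34 sin 27° = 15.44, north 34 cos 27° = 30.29
Leg 2 (159°, 11 mi): east 11 sin 159° = 3.94, north 11 cos 159° = -10.27
Leg 3 (237°, 3 mi): east 3 sin 237° = -2.52, north 3 cos 237° = -1.63
Net east component: 16.86 mi.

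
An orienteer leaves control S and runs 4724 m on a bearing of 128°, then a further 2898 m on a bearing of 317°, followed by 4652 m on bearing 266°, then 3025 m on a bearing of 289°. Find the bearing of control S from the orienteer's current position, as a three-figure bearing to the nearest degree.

Leg 1 (128°, 4724 m): east 4724 sin 128° = 3722.56, north 4724 cos 128° = -2908.38
Leg 2 (317°, 2898 m): east 2898 sin 317° = -1976.43, north 2898 cos 317° = 2119.46
Leg 3 (266°, 4652 m): east 4652 sin 266° = -4640.67, north 4652 cos 266° = -324.51
Leg 4 (289°, 3025 m): east 3025 sin 289° = -2860.19, north 3025 cos 289° = 984.84
Net displacement: -5754.73 east, -128.59 north. Direction back to start is (5754.73, 128.59): bearing = atan2(5754.73, 128.59) mod 360° = 88.72° ≈ 089°.

089°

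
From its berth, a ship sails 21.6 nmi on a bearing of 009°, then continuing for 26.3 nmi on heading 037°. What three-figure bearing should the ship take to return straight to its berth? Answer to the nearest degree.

Leg 1 (009°, 21.6 nmi): east 21.6 sin 9° = 3.38, north 21.6 cos 9° = 21.33
Leg 2 (037°, 26.3 nmi): east 26.3 sin 37° = 15.83, north 26.3 cos 37° = 21.00
Net displacement: 19.21 east, 42.34 north. Direction back to start is (-19.21, -42.34): bearing = atan2(-19.21, -42.34) mod 360° = 204.40° ≈ 204°.

204°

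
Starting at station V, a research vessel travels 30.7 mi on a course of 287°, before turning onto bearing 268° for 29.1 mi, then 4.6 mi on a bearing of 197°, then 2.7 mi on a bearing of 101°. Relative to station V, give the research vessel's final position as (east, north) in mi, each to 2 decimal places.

Leg 1 (287°, 30.7 mi): east 30.7 sin 287° = -29.36, north 30.7 cos 287° = 8.98
Leg 2 (268°, 29.1 mi): east 29.1 sin 268° = -29.08, north 29.1 cos 268° = -1.02
Leg 3 (197°, 4.6 mi): east 4.6 sin 197° = -1.34, north 4.6 cos 197° = -4.40
Leg 4 (101°, 2.7 mi): east 2.7 sin 101° = 2.65, north 2.7 cos 101° = -0.52
Summing: -57.14 mi east, 3.05 mi north → (-57.14, 3.05).

(-57.14, 3.05)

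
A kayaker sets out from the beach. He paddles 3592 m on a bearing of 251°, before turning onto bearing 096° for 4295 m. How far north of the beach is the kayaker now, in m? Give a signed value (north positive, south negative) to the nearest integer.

Leg 1 (251°, 3592 m): east 3592 sin 251° = -3396.30, north 3592 cos 251° = -1169.44
Leg 2 (096°, 4295 m): east 4295 sin 96° = 4271.47, north 4295 cos 96° = -448.95
Net north component: -1618.39 m.

-1618 m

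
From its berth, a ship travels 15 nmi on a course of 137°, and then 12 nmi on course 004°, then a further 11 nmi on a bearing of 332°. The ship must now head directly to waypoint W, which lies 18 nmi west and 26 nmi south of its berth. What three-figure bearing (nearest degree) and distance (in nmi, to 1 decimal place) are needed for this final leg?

213°, 43.8 nmi

Leg 1 (137°, 15 nmi): east 15 sin 137° = 10.23, north 15 cos 137° = -10.97
Leg 2 (004°, 12 nmi): east 12 sin 4° = 0.84, north 12 cos 4° = 11.97
Leg 3 (332°, 11 nmi): east 11 sin 332° = -5.16, north 11 cos 332° = 9.71
Current position: (5.90, 10.71). Target: (-18, -26). Remaining: Δeast = -23.90, Δnorth = -36.71.
Bearing = atan2(-23.90, -36.71) mod 360° = 213.07°; distance = √((-23.90)² + (-36.71)²) = 43.808 nmi.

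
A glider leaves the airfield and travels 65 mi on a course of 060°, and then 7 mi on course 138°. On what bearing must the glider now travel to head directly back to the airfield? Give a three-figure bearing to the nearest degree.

246°

Leg 1 (060°, 65 mi): east 65 sin 60° = 56.29, north 65 cos 60° = 32.50
Leg 2 (138°, 7 mi): east 7 sin 138° = 4.68, north 7 cos 138° = -5.20
Net displacement: 60.98 east, 27.30 north. Direction back to start is (-60.98, -27.30): bearing = atan2(-60.98, -27.30) mod 360° = 245.88° ≈ 246°.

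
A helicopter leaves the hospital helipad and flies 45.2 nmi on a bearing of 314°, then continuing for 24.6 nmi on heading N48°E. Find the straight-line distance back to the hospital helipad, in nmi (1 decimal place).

49.9 nmi

Leg 1 (314°, 45.2 nmi): east 45.2 sin 314° = -32.51, north 45.2 cos 314° = 31.40
Leg 2 (N48°E, 24.6 nmi): east 24.6 sin 48° = 18.28, north 24.6 cos 48° = 16.46
Net: -14.23 east, 47.86 north. Distance = √((-14.23)² + (47.86)²) = 49.931 nmi.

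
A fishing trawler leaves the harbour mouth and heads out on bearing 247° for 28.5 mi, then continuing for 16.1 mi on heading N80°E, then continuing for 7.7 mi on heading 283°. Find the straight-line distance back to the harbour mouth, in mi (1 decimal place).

19.1 mi

Leg 1 (247°, 28.5 mi): east 28.5 sin 247° = -26.23, north 28.5 cos 247° = -11.14
Leg 2 (N80°E, 16.1 mi): east 16.1 sin 80° = 15.86, north 16.1 cos 80° = 2.80
Leg 3 (283°, 7.7 mi): east 7.7 sin 283° = -7.50, north 7.7 cos 283° = 1.73
Net: -17.88 east, -6.61 north. Distance = √((-17.88)² + (-6.61)²) = 19.064 mi.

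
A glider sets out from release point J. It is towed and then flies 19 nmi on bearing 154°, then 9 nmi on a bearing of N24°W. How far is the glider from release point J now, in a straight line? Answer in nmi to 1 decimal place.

Leg 1 (154°, 19 nmi): east 19 sin 154° = 8.33, north 19 cos 154° = -17.08
Leg 2 (N24°W, 9 nmi): east 9 sin 336° = -3.66, north 9 cos 336° = 8.22
Net: 4.67 east, -8.86 north. Distance = √((4.67)² + (-8.86)²) = 10.010 nmi.

10.0 nmi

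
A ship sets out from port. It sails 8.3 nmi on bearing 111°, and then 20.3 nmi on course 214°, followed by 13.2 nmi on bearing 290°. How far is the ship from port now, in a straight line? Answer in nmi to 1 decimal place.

Leg 1 (111°, 8.3 nmi): east 8.3 sin 111° = 7.75, north 8.3 cos 111° = -2.97
Leg 2 (214°, 20.3 nmi): east 20.3 sin 214° = -11.35, north 20.3 cos 214° = -16.83
Leg 3 (290°, 13.2 nmi): east 13.2 sin 290° = -12.40, north 13.2 cos 290° = 4.51
Net: -16.01 east, -15.29 north. Distance = √((-16.01)² + (-15.29)²) = 22.135 nmi.

22.1 nmi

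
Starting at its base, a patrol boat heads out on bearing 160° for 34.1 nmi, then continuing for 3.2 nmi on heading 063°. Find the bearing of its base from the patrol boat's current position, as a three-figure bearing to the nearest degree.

Leg 1 (160°, 34.1 nmi): east 34.1 sin 160° = 11.66, north 34.1 cos 160° = -32.04
Leg 2 (063°, 3.2 nmi): east 3.2 sin 63° = 2.85, north 3.2 cos 63° = 1.45
Net displacement: 14.51 east, -30.59 north. Direction back to start is (-14.51, 30.59): bearing = atan2(-14.51, 30.59) mod 360° = 334.62° ≈ 335°.

335°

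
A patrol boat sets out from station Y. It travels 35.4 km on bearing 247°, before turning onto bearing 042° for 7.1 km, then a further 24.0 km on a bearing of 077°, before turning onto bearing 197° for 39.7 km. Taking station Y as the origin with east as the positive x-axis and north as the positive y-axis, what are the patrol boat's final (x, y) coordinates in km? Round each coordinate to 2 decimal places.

Leg 1 (247°, 35.4 km): east 35.4 sin 247° = -32.59, north 35.4 cos 247° = -13.83
Leg 2 (042°, 7.1 km): east 7.1 sin 42° = 4.75, north 7.1 cos 42° = 5.28
Leg 3 (077°, 24.0 km): east 24.0 sin 77° = 23.38, north 24.0 cos 77° = 5.40
Leg 4 (197°, 39.7 km): east 39.7 sin 197° = -11.61, north 39.7 cos 197° = -37.97
Summing: -16.06 km east, -41.12 km north → (-16.06, -41.12).

(-16.06, -41.12)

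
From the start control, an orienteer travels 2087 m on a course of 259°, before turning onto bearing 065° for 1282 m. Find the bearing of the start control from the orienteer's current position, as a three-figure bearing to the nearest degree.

099°

Leg 1 (259°, 2087 m): east 2087 sin 259° = -2048.66, north 2087 cos 259° = -398.22
Leg 2 (065°, 1282 m): east 1282 sin 65° = 1161.89, north 1282 cos 65° = 541.80
Net displacement: -886.77 east, 143.58 north. Direction back to start is (886.77, -143.58): bearing = atan2(886.77, -143.58) mod 360° = 99.20° ≈ 099°.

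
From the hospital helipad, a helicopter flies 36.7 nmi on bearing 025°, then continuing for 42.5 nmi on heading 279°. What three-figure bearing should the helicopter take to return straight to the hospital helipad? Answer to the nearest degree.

146°

Leg 1 (025°, 36.7 nmi): east 36.7 sin 25° = 15.51, north 36.7 cos 25° = 33.26
Leg 2 (279°, 42.5 nmi): east 42.5 sin 279° = -41.98, north 42.5 cos 279° = 6.65
Net displacement: -26.47 east, 39.91 north. Direction back to start is (26.47, -39.91): bearing = atan2(26.47, -39.91) mod 360° = 146.45° ≈ 146°.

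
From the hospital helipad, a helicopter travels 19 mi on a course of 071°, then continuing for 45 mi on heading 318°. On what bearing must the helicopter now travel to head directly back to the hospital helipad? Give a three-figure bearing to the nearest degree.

163°

Leg 1 (071°, 19 mi): east 19 sin 71° = 17.96, north 19 cos 71° = 6.19
Leg 2 (318°, 45 mi): east 45 sin 318° = -30.11, north 45 cos 318° = 33.44
Net displacement: -12.15 east, 39.63 north. Direction back to start is (12.15, -39.63): bearing = atan2(12.15, -39.63) mod 360° = 162.96° ≈ 163°.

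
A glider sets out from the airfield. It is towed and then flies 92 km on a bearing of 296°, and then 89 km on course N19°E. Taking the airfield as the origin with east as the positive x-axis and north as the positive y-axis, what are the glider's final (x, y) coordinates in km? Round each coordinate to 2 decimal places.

(-53.71, 124.48)

Leg 1 (296°, 92 km): east 92 sin 296° = -82.69, north 92 cos 296° = 40.33
Leg 2 (N19°E, 89 km): east 89 sin 19° = 28.98, north 89 cos 19° = 84.15
Summing: -53.71 km east, 124.48 km north → (-53.71, 124.48).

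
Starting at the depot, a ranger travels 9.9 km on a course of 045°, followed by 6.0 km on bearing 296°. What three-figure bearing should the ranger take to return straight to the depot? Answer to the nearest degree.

189°

Leg 1 (045°, 9.9 km): east 9.9 sin 45° = 7.00, north 9.9 cos 45° = 7.00
Leg 2 (296°, 6.0 km): east 6.0 sin 296° = -5.39, north 6.0 cos 296° = 2.63
Net displacement: 1.61 east, 9.63 north. Direction back to start is (-1.61, -9.63): bearing = atan2(-1.61, -9.63) mod 360° = 189.48° ≈ 189°.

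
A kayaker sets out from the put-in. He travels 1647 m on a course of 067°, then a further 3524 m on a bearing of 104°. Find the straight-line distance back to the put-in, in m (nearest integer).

4940 m

Leg 1 (067°, 1647 m): east 1647 sin 67° = 1516.07, north 1647 cos 67° = 643.53
Leg 2 (104°, 3524 m): east 3524 sin 104° = 3419.32, north 3524 cos 104° = -852.53
Net: 4935.39 east, -209.00 north. Distance = √((4935.39)² + (-209.00)²) = 4939.817 m.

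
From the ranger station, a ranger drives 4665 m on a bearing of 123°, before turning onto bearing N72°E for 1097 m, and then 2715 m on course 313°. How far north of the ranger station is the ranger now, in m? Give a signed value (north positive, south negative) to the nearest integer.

Leg 1 (123°, 4665 m): east 4665 sin 123° = 3912.40, north 4665 cos 123° = -2540.74
Leg 2 (N72°E, 1097 m): east 1097 sin 72° = 1043.31, north 1097 cos 72° = 338.99
Leg 3 (313°, 2715 m): east 2715 sin 313° = -1985.63, north 2715 cos 313° = 1851.63
Net north component: -350.12 m.

-350 m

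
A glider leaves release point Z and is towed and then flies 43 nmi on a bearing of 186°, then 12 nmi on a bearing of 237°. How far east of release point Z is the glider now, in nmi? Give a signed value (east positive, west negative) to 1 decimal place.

Leg 1 (186°, 43 nmi): east 43 sin 186° = -4.49, north 43 cos 186° = -42.76
Leg 2 (237°, 12 nmi): east 12 sin 237° = -10.06, north 12 cos 237° = -6.54
Net east component: -14.56 nmi.

-14.6 nmi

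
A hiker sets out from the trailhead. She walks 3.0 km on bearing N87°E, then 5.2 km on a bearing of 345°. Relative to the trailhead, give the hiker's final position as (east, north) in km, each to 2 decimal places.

(1.65, 5.18)

Leg 1 (N87°E, 3.0 km): east 3.0 sin 87° = 3.00, north 3.0 cos 87° = 0.16
Leg 2 (345°, 5.2 km): east 5.2 sin 345° = -1.35, north 5.2 cos 345° = 5.02
Summing: 1.65 km east, 5.18 km north → (1.65, 5.18).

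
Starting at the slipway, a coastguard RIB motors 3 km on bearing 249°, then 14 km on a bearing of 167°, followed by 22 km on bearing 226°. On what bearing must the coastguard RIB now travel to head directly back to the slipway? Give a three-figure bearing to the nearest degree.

027°

Leg 1 (249°, 3 km): east 3 sin 249° = -2.80, north 3 cos 249° = -1.08
Leg 2 (167°, 14 km): east 14 sin 167° = 3.15, north 14 cos 167° = -13.64
Leg 3 (226°, 22 km): east 22 sin 226° = -15.83, north 22 cos 226° = -15.28
Net displacement: -15.48 east, -30.00 north. Direction back to start is (15.48, 30.00): bearing = atan2(15.48, 30.00) mod 360° = 27.29° ≈ 027°.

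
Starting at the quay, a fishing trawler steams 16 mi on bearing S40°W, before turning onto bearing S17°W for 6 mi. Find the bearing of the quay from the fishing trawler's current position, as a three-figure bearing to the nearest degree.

Leg 1 (S40°W, 16 mi): east 16 sin 220° = -10.28, north 16 cos 220° = -12.26
Leg 2 (S17°W, 6 mi): east 6 sin 197° = -1.75, north 6 cos 197° = -5.74
Net displacement: -12.04 east, -17.99 north. Direction back to start is (12.04, 17.99): bearing = atan2(12.04, 17.99) mod 360° = 33.78° ≈ 034°.

034°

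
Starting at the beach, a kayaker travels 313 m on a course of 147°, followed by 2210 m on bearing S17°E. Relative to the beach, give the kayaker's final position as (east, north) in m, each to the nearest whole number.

(817, -2376)

Leg 1 (147°, 313 m): east 313 sin 147° = 170.47, north 313 cos 147° = -262.50
Leg 2 (S17°E, 2210 m): east 2210 sin 163° = 646.14, north 2210 cos 163° = -2113.43
Summing: 816.61 m east, -2375.94 m north → (817, -2376).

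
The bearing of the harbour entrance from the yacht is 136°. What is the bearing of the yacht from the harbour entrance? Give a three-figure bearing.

Back-bearing = 136° + 180° = 316°.

316°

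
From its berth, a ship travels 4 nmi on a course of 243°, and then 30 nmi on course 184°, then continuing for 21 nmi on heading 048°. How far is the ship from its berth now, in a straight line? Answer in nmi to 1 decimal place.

Leg 1 (243°, 4 nmi): east 4 sin 243° = -3.56, north 4 cos 243° = -1.82
Leg 2 (184°, 30 nmi): east 30 sin 184° = -2.09, north 30 cos 184° = -29.93
Leg 3 (048°, 21 nmi): east 21 sin 48° = 15.61, north 21 cos 48° = 14.05
Net: 9.95 east, -17.69 north. Distance = √((9.95)² + (-17.69)²) = 20.297 nmi.

20.3 nmi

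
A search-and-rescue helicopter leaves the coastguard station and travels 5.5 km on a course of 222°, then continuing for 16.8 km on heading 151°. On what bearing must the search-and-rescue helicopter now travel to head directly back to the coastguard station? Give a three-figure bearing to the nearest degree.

347°

Leg 1 (222°, 5.5 km): east 5.5 sin 222° = -3.68, north 5.5 cos 222° = -4.09
Leg 2 (151°, 16.8 km): east 16.8 sin 151° = 8.14, north 16.8 cos 151° = -14.69
Net displacement: 4.46 east, -18.78 north. Direction back to start is (-4.46, 18.78): bearing = atan2(-4.46, 18.78) mod 360° = 346.63° ≈ 347°.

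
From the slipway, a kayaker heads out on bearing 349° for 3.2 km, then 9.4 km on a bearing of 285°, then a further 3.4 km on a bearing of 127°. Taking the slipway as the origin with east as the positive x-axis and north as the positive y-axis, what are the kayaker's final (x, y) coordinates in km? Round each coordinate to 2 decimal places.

Leg 1 (349°, 3.2 km): east 3.2 sin 349° = -0.61, north 3.2 cos 349° = 3.14
Leg 2 (285°, 9.4 km): east 9.4 sin 285° = -9.08, north 9.4 cos 285° = 2.43
Leg 3 (127°, 3.4 km): east 3.4 sin 127° = 2.72, north 3.4 cos 127° = -2.05
Summing: -6.97 km east, 3.53 km north → (-6.97, 3.53).

(-6.97, 3.53)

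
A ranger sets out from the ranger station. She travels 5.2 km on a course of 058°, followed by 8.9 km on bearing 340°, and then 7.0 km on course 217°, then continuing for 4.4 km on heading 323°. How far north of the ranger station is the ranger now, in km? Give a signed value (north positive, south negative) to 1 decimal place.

Leg 1 (058°, 5.2 km): east 5.2 sin 58° = 4.41, north 5.2 cos 58° = 2.76
Leg 2 (340°, 8.9 km): east 8.9 sin 340° = -3.04, north 8.9 cos 340° = 8.36
Leg 3 (217°, 7.0 km): east 7.0 sin 217° = -4.21, north 7.0 cos 217° = -5.59
Leg 4 (323°, 4.4 km): east 4.4 sin 323° = -2.65, north 4.4 cos 323° = 3.51
Net north component: 9.04 km.

9.0 km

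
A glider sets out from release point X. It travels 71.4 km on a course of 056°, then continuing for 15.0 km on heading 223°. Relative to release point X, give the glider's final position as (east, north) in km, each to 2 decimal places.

Leg 1 (056°, 71.4 km): east 71.4 sin 56° = 59.19, north 71.4 cos 56° = 39.93
Leg 2 (223°, 15.0 km): east 15.0 sin 223° = -10.23, north 15.0 cos 223° = -10.97
Summing: 48.96 km east, 28.96 km north → (48.96, 28.96).

(48.96, 28.96)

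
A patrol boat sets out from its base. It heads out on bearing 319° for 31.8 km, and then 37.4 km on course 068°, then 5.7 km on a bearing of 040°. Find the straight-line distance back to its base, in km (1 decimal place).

Leg 1 (319°, 31.8 km): east 31.8 sin 319° = -20.86, north 31.8 cos 319° = 24.00
Leg 2 (068°, 37.4 km): east 37.4 sin 68° = 34.68, north 37.4 cos 68° = 14.01
Leg 3 (040°, 5.7 km): east 5.7 sin 40° = 3.66, north 5.7 cos 40° = 4.37
Net: 17.48 east, 42.38 north. Distance = √((17.48)² + (42.38)²) = 45.839 km.

45.8 km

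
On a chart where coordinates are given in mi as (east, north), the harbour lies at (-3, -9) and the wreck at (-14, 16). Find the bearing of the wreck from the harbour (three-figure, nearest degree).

336°

Δeast = -14 − -3 = -11.00; Δnorth = 16 − -9 = 25.00.
Bearing = atan2(Δeast, Δnorth) mod 360° = 336.25° ≈ 336°.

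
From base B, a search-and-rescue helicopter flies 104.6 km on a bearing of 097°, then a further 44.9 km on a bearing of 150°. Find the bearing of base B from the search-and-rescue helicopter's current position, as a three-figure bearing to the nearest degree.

Leg 1 (097°, 104.6 km): east 104.6 sin 97° = 103.82, north 104.6 cos 97° = -12.75
Leg 2 (150°, 44.9 km): east 44.9 sin 150° = 22.45, north 44.9 cos 150° = -38.88
Net displacement: 126.27 east, -51.63 north. Direction back to start is (-126.27, 51.63): bearing = atan2(-126.27, 51.63) mod 360° = 292.24° ≈ 292°.

292°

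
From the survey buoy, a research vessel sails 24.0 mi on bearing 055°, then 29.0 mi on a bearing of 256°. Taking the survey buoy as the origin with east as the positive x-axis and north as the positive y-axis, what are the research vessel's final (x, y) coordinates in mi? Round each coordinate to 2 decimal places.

(-8.48, 6.75)

Leg 1 (055°, 24.0 mi): east 24.0 sin 55° = 19.66, north 24.0 cos 55° = 13.77
Leg 2 (256°, 29.0 mi): east 29.0 sin 256° = -28.14, north 29.0 cos 256° = -7.02
Summing: -8.48 mi east, 6.75 mi north → (-8.48, 6.75).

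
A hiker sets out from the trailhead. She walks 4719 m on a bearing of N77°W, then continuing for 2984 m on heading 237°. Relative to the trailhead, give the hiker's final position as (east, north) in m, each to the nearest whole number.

(-7101, -564)

Leg 1 (N77°W, 4719 m): east 4719 sin 283° = -4598.05, north 4719 cos 283° = 1061.54
Leg 2 (237°, 2984 m): east 2984 sin 237° = -2502.59, north 2984 cos 237° = -1625.20
Summing: -7100.65 m east, -563.66 m north → (-7101, -564).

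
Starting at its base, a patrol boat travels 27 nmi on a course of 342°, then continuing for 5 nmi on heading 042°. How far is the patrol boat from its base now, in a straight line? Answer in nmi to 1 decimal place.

Leg 1 (342°, 27 nmi): east 27 sin 342° = -8.34, north 27 cos 342° = 25.68
Leg 2 (042°, 5 nmi): east 5 sin 42° = 3.35, north 5 cos 42° = 3.72
Net: -5.00 east, 29.39 north. Distance = √((-5.00)² + (29.39)²) = 29.816 nmi.

29.8 nmi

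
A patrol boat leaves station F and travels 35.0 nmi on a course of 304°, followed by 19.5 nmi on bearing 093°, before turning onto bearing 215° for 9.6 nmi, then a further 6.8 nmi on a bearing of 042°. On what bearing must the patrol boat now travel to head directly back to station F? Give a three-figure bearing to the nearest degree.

Leg 1 (304°, 35.0 nmi): east 35.0 sin 304° = -29.02, north 35.0 cos 304° = 19.57
Leg 2 (093°, 19.5 nmi): east 19.5 sin 93° = 19.47, north 19.5 cos 93° = -1.02
Leg 3 (215°, 9.6 nmi): east 9.6 sin 215° = -5.51, north 9.6 cos 215° = -7.86
Leg 4 (042°, 6.8 nmi): east 6.8 sin 42° = 4.55, north 6.8 cos 42° = 5.05
Net displacement: -10.50 east, 15.74 north. Direction back to start is (10.50, -15.74): bearing = atan2(10.50, -15.74) mod 360° = 146.30° ≈ 146°.

146°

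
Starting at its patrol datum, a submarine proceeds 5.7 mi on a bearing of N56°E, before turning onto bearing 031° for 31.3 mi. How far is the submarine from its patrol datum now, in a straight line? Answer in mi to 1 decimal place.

Leg 1 (N56°E, 5.7 mi): east 5.7 sin 56° = 4.73, north 5.7 cos 56° = 3.19
Leg 2 (031°, 31.3 mi): east 31.3 sin 31° = 16.12, north 31.3 cos 31° = 26.83
Net: 20.85 east, 30.02 north. Distance = √((20.85)² + (30.02)²) = 36.545 mi.

36.5 mi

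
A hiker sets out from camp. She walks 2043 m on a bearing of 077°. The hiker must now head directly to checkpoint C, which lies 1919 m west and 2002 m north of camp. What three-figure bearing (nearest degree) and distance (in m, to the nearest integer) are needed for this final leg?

292°, 4203 m

Leg 1 (077°, 2043 m): east 2043 sin 77° = 1990.64, north 2043 cos 77° = 459.58
Current position: (1990.64, 459.58). Target: (-1919, 2002). Remaining: Δeast = -3909.64, Δnorth = 1542.42.
Bearing = atan2(-3909.64, 1542.42) mod 360° = 291.53°; distance = √((-3909.64)² + (1542.42)²) = 4202.897 m.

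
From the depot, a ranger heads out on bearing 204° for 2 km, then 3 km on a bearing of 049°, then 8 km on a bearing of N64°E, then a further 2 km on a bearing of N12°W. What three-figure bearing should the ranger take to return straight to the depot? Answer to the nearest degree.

236°

Leg 1 (204°, 2 km): east 2 sin 204° = -0.81, north 2 cos 204° = -1.83
Leg 2 (049°, 3 km): east 3 sin 49° = 2.26, north 3 cos 49° = 1.97
Leg 3 (N64°E, 8 km): east 8 sin 64° = 7.19, north 8 cos 64° = 3.51
Leg 4 (N12°W, 2 km): east 2 sin 348° = -0.42, north 2 cos 348° = 1.96
Net displacement: 8.23 east, 5.60 north. Direction back to start is (-8.23, -5.60): bearing = atan2(-8.23, -5.60) mod 360° = 235.73° ≈ 236°.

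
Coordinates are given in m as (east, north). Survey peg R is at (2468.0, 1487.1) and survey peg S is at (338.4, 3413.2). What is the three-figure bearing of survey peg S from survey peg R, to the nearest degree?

312°

Δeast = 338.4 − 2468.0 = -2129.60; Δnorth = 3413.2 − 1487.1 = 1926.10.
Bearing = atan2(Δeast, Δnorth) mod 360° = 312.13° ≈ 312°.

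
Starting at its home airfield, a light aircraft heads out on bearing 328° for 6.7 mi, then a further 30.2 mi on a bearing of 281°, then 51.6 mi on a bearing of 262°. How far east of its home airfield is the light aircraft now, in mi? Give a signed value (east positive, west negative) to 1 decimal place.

-84.3 mi

Leg 1 (328°, 6.7 mi): east 6.7 sin 328° = -3.55, north 6.7 cos 328° = 5.68
Leg 2 (281°, 30.2 mi): east 30.2 sin 281° = -29.65, north 30.2 cos 281° = 5.76
Leg 3 (262°, 51.6 mi): east 51.6 sin 262° = -51.10, north 51.6 cos 262° = -7.18
Net east component: -84.29 mi.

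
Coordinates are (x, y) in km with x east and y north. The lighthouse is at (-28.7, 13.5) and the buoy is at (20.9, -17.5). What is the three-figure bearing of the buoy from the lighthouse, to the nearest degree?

122°

Δeast = 20.9 − -28.7 = 49.60; Δnorth = -17.5 − 13.5 = -31.00.
Bearing = atan2(Δeast, Δnorth) mod 360° = 122.01° ≈ 122°.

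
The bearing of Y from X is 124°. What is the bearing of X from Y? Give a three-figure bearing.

304°

Back-bearing = 124° + 180° = 304°.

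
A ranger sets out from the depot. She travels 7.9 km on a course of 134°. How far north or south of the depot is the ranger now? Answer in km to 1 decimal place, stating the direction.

Leg 1 (134°, 7.9 km): east 7.9 sin 134° = 5.68, north 7.9 cos 134° = -5.49
Net north component: -5.49 km.

5.5 km south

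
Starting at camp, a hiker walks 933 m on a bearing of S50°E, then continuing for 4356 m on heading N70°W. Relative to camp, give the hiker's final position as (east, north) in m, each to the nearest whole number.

Leg 1 (S50°E, 933 m): east 933 sin 130° = 714.72, north 933 cos 130° = -599.72
Leg 2 (N70°W, 4356 m): east 4356 sin 290° = -4093.30, north 4356 cos 290° = 1489.84
Summing: -3378.58 m east, 890.12 m north → (-3379, 890).

(-3379, 890)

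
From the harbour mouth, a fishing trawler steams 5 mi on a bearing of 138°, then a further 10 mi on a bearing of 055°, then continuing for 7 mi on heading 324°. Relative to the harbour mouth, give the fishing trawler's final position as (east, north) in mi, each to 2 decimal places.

Leg 1 (138°, 5 mi): east 5 sin 138° = 3.35, north 5 cos 138° = -3.72
Leg 2 (055°, 10 mi): east 10 sin 55° = 8.19, north 10 cos 55° = 5.74
Leg 3 (324°, 7 mi): east 7 sin 324° = -4.11, north 7 cos 324° = 5.66
Summing: 7.42 mi east, 7.68 mi north → (7.42, 7.68).

(7.42, 7.68)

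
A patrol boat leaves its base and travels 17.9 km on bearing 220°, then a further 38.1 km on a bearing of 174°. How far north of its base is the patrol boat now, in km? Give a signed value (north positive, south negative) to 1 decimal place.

Leg 1 (220°, 17.9 km): east 17.9 sin 220° = -11.51, north 17.9 cos 220° = -13.71
Leg 2 (174°, 38.1 km): east 38.1 sin 174° = 3.98, north 38.1 cos 174° = -37.89
Net north component: -51.60 km.

-51.6 km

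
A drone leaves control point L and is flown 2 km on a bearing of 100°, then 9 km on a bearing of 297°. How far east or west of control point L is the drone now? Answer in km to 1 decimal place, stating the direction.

Leg 1 (100°, 2 km): east 2 sin 100° = 1.97, north 2 cos 100° = -0.35
Leg 2 (297°, 9 km): east 9 sin 297° = -8.02, north 9 cos 297° = 4.09
Net east component: -6.05 km.

6.0 km west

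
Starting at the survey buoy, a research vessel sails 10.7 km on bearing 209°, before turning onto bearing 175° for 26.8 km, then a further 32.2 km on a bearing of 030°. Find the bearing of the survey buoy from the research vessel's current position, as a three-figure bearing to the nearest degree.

Leg 1 (209°, 10.7 km): east 10.7 sin 209° = -5.19, north 10.7 cos 209° = -9.36
Leg 2 (175°, 26.8 km): east 26.8 sin 175° = 2.34, north 26.8 cos 175° = -26.70
Leg 3 (030°, 32.2 km): east 32.2 sin 30° = 16.10, north 32.2 cos 30° = 27.89
Net displacement: 13.25 east, -8.17 north. Direction back to start is (-13.25, 8.17): bearing = atan2(-13.25, 8.17) mod 360° = 301.66° ≈ 302°.

302°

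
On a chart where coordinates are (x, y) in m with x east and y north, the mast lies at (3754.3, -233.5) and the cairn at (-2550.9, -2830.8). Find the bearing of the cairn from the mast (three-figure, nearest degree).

248°

Δeast = -2550.9 − 3754.3 = -6305.20; Δnorth = -2830.8 − -233.5 = -2597.30.
Bearing = atan2(Δeast, Δnorth) mod 360° = 247.61° ≈ 248°.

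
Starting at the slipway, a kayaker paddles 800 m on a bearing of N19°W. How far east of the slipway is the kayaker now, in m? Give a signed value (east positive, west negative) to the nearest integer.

Leg 1 (N19°W, 800 m): east 800 sin 341° = -260.45, north 800 cos 341° = 756.41
Net east component: -260.45 m.

-260 m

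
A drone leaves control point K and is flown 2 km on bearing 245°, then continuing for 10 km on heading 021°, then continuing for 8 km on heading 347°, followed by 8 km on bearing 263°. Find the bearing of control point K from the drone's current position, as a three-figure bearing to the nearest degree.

153°

Leg 1 (245°, 2 km): east 2 sin 245° = -1.81, north 2 cos 245° = -0.85
Leg 2 (021°, 10 km): east 10 sin 21° = 3.58, north 10 cos 21° = 9.34
Leg 3 (347°, 8 km): east 8 sin 347° = -1.80, north 8 cos 347° = 7.79
Leg 4 (263°, 8 km): east 8 sin 263° = -7.94, north 8 cos 263° = -0.97
Net displacement: -7.97 east, 15.31 north. Direction back to start is (7.97, -15.31): bearing = atan2(7.97, -15.31) mod 360° = 152.50° ≈ 153°.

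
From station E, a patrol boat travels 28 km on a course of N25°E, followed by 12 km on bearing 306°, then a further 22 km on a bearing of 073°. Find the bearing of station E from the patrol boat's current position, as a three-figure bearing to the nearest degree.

Leg 1 (N25°E, 28 km): east 28 sin 25° = 11.83, north 28 cos 25° = 25.38
Leg 2 (306°, 12 km): east 12 sin 306° = -9.71, north 12 cos 306° = 7.05
Leg 3 (073°, 22 km): east 22 sin 73° = 21.04, north 22 cos 73° = 6.43
Net displacement: 23.16 east, 38.86 north. Direction back to start is (-23.16, -38.86): bearing = atan2(-23.16, -38.86) mod 360° = 210.80° ≈ 211°.

211°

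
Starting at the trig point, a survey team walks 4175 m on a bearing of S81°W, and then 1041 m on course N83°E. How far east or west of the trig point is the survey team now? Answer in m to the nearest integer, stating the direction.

3090 m west

Leg 1 (S81°W, 4175 m): east 4175 sin 261° = -4123.60, north 4175 cos 261° = -653.11
Leg 2 (N83°E, 1041 m): east 1041 sin 83° = 1033.24, north 1041 cos 83° = 126.87
Net east component: -3090.36 m.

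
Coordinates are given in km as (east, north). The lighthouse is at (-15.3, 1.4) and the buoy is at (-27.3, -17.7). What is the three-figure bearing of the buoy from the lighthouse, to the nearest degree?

212°

Δeast = -27.3 − -15.3 = -12.00; Δnorth = -17.7 − 1.4 = -19.10.
Bearing = atan2(Δeast, Δnorth) mod 360° = 212.14° ≈ 212°.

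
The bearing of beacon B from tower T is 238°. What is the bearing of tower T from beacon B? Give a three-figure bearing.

058°

Back-bearing = 238° − 180° = 058°.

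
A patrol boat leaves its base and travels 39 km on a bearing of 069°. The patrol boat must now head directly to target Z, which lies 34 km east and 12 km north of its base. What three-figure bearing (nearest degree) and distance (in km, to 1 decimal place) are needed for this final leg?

231°, 3.1 km

Leg 1 (069°, 39 km): east 39 sin 69° = 36.41, north 39 cos 69° = 13.98
Current position: (36.41, 13.98). Target: (34, 12). Remaining: Δeast = -2.41, Δnorth = -1.98.
Bearing = atan2(-2.41, -1.98) mod 360° = 230.64°; distance = √((-2.41)² + (-1.98)²) = 3.116 km.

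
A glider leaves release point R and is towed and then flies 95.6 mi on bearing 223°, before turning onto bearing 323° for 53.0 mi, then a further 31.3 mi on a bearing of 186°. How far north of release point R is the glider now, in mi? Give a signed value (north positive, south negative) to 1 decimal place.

-58.7 mi

Leg 1 (223°, 95.6 mi): east 95.6 sin 223° = -65.20, north 95.6 cos 223° = -69.92
Leg 2 (323°, 53.0 mi): east 53.0 sin 323° = -31.90, north 53.0 cos 323° = 42.33
Leg 3 (186°, 31.3 mi): east 31.3 sin 186° = -3.27, north 31.3 cos 186° = -31.13
Net north component: -58.72 mi.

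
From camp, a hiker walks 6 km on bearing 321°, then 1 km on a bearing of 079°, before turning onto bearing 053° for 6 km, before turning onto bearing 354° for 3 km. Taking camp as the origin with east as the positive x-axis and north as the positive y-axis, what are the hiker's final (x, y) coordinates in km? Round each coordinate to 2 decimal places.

Leg 1 (321°, 6 km): east 6 sin 321° = -3.78, north 6 cos 321° = 4.66
Leg 2 (079°, 1 km): east 1 sin 79° = 0.98, north 1 cos 79° = 0.19
Leg 3 (053°, 6 km): east 6 sin 53° = 4.79, north 6 cos 53° = 3.61
Leg 4 (354°, 3 km): east 3 sin 354° = -0.31, north 3 cos 354° = 2.98
Summing: 1.68 km east, 11.45 km north → (1.68, 11.45).

(1.68, 11.45)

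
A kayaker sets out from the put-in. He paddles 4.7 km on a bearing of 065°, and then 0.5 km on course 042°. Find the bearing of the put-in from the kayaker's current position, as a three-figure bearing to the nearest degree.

243°

Leg 1 (065°, 4.7 km): east 4.7 sin 65° = 4.26, north 4.7 cos 65° = 1.99
Leg 2 (042°, 0.5 km): east 0.5 sin 42° = 0.33, north 0.5 cos 42° = 0.37
Net displacement: 4.59 east, 2.36 north. Direction back to start is (-4.59, -2.36): bearing = atan2(-4.59, -2.36) mod 360° = 242.83° ≈ 243°.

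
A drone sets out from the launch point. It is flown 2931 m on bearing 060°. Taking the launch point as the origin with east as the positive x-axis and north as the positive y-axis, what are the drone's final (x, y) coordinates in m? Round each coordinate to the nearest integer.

Leg 1 (060°, 2931 m): east 2931 sin 60° = 2538.32, north 2931 cos 60° = 1465.50
Summing: 2538.32 m east, 1465.50 m north → (2538, 1466).

(2538, 1466)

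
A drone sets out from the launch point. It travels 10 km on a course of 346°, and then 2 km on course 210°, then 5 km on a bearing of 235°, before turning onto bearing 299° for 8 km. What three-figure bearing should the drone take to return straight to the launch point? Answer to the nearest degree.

Leg 1 (346°, 10 km): east 10 sin 346° = -2.42, north 10 cos 346° = 9.70
Leg 2 (210°, 2 km): east 2 sin 210° = -1.00, north 2 cos 210° = -1.73
Leg 3 (235°, 5 km): east 5 sin 235° = -4.10, north 5 cos 235° = -2.87
Leg 4 (299°, 8 km): east 8 sin 299° = -7.00, north 8 cos 299° = 3.88
Net displacement: -14.51 east, 8.98 north. Direction back to start is (14.51, -8.98): bearing = atan2(14.51, -8.98) mod 360° = 121.75° ≈ 122°.

122°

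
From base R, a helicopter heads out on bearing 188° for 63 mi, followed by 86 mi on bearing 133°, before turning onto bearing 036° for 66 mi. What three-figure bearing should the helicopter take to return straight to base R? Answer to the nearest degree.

306°

Leg 1 (188°, 63 mi): east 63 sin 188° = -8.77, north 63 cos 188° = -62.39
Leg 2 (133°, 86 mi): east 86 sin 133° = 62.90, north 86 cos 133° = -58.65
Leg 3 (036°, 66 mi): east 66 sin 36° = 38.79, north 66 cos 36° = 53.40
Net displacement: 92.92 east, -67.64 north. Direction back to start is (-92.92, 67.64): bearing = atan2(-92.92, 67.64) mod 360° = 306.05° ≈ 306°.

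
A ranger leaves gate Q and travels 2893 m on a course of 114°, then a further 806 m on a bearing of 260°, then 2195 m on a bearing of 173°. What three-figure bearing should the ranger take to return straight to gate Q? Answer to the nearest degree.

Leg 1 (114°, 2893 m): east 2893 sin 114° = 2642.89, north 2893 cos 114° = -1176.69
Leg 2 (260°, 806 m): east 806 sin 260° = -793.76, north 806 cos 260° = -139.96
Leg 3 (173°, 2195 m): east 2195 sin 173° = 267.50, north 2195 cos 173° = -2178.64
Net displacement: 2116.64 east, -3495.29 north. Direction back to start is (-2116.64, 3495.29): bearing = atan2(-2116.64, 3495.29) mod 360° = 328.80° ≈ 329°.

329°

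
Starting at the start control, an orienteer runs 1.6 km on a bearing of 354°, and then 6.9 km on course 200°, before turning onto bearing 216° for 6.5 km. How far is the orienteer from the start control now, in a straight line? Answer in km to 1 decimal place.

Leg 1 (354°, 1.6 km): east 1.6 sin 354° = -0.17, north 1.6 cos 354° = 1.59
Leg 2 (200°, 6.9 km): east 6.9 sin 200° = -2.36, north 6.9 cos 200° = -6.48
Leg 3 (216°, 6.5 km): east 6.5 sin 216° = -3.82, north 6.5 cos 216° = -5.26
Net: -6.35 east, -10.15 north. Distance = √((-6.35)² + (-10.15)²) = 11.973 km.

12.0 km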